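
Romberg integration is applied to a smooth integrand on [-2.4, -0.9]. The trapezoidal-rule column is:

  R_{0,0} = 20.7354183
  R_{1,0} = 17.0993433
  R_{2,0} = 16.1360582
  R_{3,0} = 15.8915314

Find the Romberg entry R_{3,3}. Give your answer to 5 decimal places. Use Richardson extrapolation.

15.80969

R_{1,1} = 17.0993433 + (17.0993433 − 20.7354183)/3 = 15.8873183
R_{2,1} = (4·16.1360582 − 17.0993433) / 3 = 15.8149632
R_{3,1} = (4·15.8915314 − 16.1360582) / 3 = 15.8100225
R_{2,2} = (16·15.8149632 − 15.8873183) / 15 = 15.8101395
R_{3,2} = (16·15.8100225 − 15.8149632) / 15 = 15.8096931
R_{3,3} = (64·15.8096931 − 15.8101395) / 63 = 15.8096860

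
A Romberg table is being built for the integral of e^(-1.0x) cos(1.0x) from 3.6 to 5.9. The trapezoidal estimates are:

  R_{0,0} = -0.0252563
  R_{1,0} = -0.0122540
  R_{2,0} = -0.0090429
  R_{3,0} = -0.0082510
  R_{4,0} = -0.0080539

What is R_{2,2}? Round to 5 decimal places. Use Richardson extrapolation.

-0.00798

R_{1,1} = -0.0122540 + (-0.0122540 − (-0.0252563))/3 = -0.0079199
R_{2,1} = (4·(-0.0090429) − (-0.0122540)) / 3 = -0.0079725
R_{2,2} = (16·(-0.0079725) − (-0.0079199)) / 15 = -0.0079760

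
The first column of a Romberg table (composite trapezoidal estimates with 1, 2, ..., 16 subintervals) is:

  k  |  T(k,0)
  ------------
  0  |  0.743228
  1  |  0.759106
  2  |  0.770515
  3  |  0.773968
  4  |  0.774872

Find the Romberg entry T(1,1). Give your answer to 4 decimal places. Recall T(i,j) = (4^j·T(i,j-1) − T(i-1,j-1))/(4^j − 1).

0.7644

Richardson extrapolation on the trapezoidal column (denominator 4−1=3):
T(1,1) = (4·0.759106 − 0.743228) / 3 = 0.764399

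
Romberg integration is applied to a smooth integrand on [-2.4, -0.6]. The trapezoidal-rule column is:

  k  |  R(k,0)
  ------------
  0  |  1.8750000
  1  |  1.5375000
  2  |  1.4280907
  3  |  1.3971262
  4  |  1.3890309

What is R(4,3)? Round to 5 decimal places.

Richardson extrapolation on the trapezoidal column (denominator 4−1=3):
R(2,1) = 1.4280907 + (1.4280907 − 1.5375000)/3 = 1.3916209
R(3,1) = 1.3971262 + (1.3971262 − 1.4280907)/3 = 1.3868047
R(4,1) = (4·1.3890309 − 1.3971262) / 3 = 1.3863325
R(3,2) = 1.3868047 + (1.3868047 − 1.3916209)/15 = 1.3864836
R(4,2) = (16·1.3863325 − 1.3868047) / 15 = 1.3863010
R(4,3) = (64·1.3863010 − 1.3864836) / 63 = 1.3862981

1.38630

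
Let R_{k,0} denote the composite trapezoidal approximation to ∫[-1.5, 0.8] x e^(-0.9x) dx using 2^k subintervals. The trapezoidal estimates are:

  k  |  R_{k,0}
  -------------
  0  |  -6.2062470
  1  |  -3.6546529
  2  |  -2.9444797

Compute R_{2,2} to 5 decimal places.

Richardson extrapolation on the trapezoidal column (denominator 4−1=3):
R_{1,1} = -3.6546529 + (-3.6546529 − (-6.2062470))/3 = -2.8041215
R_{2,1} = (4·(-2.9444797) − (-3.6546529)) / 3 = -2.7077553
R_{2,2} = -2.7077553 + (-2.7077553 − (-2.8041215))/15 = -2.7013309

-2.70133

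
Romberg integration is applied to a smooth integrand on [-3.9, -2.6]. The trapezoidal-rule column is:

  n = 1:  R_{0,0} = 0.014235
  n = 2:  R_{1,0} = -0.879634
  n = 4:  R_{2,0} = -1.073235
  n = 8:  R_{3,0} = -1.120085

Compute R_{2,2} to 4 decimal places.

-1.1351

Richardson extrapolation on the trapezoidal column (denominator 4−1=3):
R_{1,1} = (4·(-0.879634) − 0.014235) / 3 = -1.177590
R_{2,1} = -1.073235 + (-1.073235 − (-0.879634))/3 = -1.137769
R_{2,2} = -1.137769 + (-1.137769 − (-1.177590))/15 = -1.135114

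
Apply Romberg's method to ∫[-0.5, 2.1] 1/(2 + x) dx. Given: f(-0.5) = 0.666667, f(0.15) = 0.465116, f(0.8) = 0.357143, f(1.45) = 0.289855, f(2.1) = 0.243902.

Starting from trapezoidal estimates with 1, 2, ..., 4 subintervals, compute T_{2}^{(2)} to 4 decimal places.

1.0059

T_{0}^{(0)} (trapezoid, 1 panel, h=2.6000): 1.183740
T_{1}^{(0)} (trapezoid, 2 panels, h=1.3000): 1.056156
T_{2}^{(0)} (trapezoid, 4 panels, h=0.6500): 1.018809
T_{1}^{(1)} = 1.056156 + (1.056156 − 1.183740)/3 = 1.013628
T_{2}^{(1)} = 1.018809 + (1.018809 − 1.056156)/3 = 1.006360
T_{2}^{(2)} = 1.006360 + (1.006360 − 1.013628)/15 = 1.005875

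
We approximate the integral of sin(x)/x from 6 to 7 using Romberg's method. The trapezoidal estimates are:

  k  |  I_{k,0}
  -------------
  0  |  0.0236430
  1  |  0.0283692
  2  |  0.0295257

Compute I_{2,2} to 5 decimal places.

I_{1,1} = (4·0.0283692 − 0.0236430) / 3 = 0.0299446
I_{2,1} = 0.0295257 + (0.0295257 − 0.0283692)/3 = 0.0299112
I_{2,2} = 0.0299112 + (0.0299112 − 0.0299446)/15 = 0.0299090

0.02991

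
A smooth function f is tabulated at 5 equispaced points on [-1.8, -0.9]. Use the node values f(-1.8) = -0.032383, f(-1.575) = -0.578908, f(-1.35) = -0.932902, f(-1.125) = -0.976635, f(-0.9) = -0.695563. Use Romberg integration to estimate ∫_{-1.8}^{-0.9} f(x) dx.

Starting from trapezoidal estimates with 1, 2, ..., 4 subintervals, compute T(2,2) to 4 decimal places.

-0.6607

T(0,0) (trapezoid, 1 panel, h=0.9000): -0.327576
T(1,0) (trapezoid, 2 panels, h=0.4500): -0.583594
T(2,0) (trapezoid, 4 panels, h=0.2250): -0.641794
T(1,1) = -0.583594 + (-0.583594 − (-0.327576))/3 = -0.668933
T(2,1) = -0.641794 + (-0.641794 − (-0.583594))/3 = -0.661194
T(2,2) = -0.661194 + (-0.661194 − (-0.668933))/15 = -0.660678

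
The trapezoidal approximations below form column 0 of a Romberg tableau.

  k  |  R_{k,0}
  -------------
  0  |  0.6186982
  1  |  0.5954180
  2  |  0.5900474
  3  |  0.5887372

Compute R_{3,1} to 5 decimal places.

Richardson extrapolation on the trapezoidal column (denominator 4−1=3):
R_{3,1} = 0.5887372 + (0.5887372 − 0.5900474)/3 = 0.5883005
(Column j=1 coincides with Simpson's rule on the same nodes.)

0.58830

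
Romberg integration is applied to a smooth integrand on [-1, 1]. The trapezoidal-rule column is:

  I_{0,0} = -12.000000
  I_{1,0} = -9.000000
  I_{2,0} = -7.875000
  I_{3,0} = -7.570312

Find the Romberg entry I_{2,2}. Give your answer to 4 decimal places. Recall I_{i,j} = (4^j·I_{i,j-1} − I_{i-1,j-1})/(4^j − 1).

Richardson extrapolation on the trapezoidal column (denominator 4−1=3):
I_{1,1} = (4·(-9.000000) − (-12.000000)) / 3 = -8.000000
I_{2,1} = -7.875000 + (-7.875000 − (-9.000000))/3 = -7.500000
I_{2,2} = (16·(-7.500000) − (-8.000000)) / 15 = -7.466667

-7.4667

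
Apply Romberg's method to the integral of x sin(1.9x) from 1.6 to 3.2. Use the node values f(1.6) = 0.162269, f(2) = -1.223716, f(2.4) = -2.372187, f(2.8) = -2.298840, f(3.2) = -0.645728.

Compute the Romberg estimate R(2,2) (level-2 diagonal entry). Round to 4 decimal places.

-2.5702

R(0,0) (trapezoid, 1 panel, h=1.6000): -0.386767
R(1,0) (trapezoid, 2 panels, h=0.8000): -2.091133
R(2,0) (trapezoid, 4 panels, h=0.4000): -2.454589
R(1,1) = -2.091133 + (-2.091133 − (-0.386767))/3 = -2.659255
R(2,1) = -2.454589 + (-2.454589 − (-2.091133))/3 = -2.575741
R(2,2) = -2.575741 + (-2.575741 − (-2.659255))/15 = -2.570173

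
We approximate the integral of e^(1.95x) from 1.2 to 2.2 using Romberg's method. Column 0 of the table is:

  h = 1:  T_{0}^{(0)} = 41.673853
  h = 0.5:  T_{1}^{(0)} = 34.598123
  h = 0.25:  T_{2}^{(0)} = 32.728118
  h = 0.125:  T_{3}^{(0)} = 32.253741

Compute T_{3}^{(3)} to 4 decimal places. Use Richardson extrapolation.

Richardson extrapolation on the trapezoidal column (denominator 4−1=3):
T_{1}^{(1)} = (4·34.598123 − 41.673853) / 3 = 32.239546
T_{2}^{(1)} = 32.728118 + (32.728118 − 34.598123)/3 = 32.104783
T_{3}^{(1)} = 32.253741 + (32.253741 − 32.728118)/3 = 32.095615
T_{2}^{(2)} = 32.104783 + (32.104783 − 32.239546)/15 = 32.095799
T_{3}^{(2)} = (16·32.095615 − 32.104783) / 15 = 32.095004
T_{3}^{(3)} = 32.095004 + (32.095004 − 32.095799)/63 = 32.094991
(Column j=1 coincides with Simpson's rule on the same nodes.)

32.0950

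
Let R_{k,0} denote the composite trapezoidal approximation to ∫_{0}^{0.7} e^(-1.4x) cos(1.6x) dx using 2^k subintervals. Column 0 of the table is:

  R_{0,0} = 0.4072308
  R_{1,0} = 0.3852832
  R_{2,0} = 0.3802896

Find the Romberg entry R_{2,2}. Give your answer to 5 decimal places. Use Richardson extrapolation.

0.37867

Richardson extrapolation on the trapezoidal column (denominator 4−1=3):
R_{1,1} = (4·0.3852832 − 0.4072308) / 3 = 0.3779673
R_{2,1} = (4·0.3802896 − 0.3852832) / 3 = 0.3786251
R_{2,2} = 0.3786251 + (0.3786251 − 0.3779673)/15 = 0.3786690
(Column j=1 coincides with Simpson's rule on the same nodes.)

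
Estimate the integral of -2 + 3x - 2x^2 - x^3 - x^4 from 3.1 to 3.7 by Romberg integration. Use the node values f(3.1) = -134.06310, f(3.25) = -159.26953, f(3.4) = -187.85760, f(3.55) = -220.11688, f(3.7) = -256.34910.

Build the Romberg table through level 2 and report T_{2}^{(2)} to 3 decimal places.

-114.184

T_{0}^{(0)} (trapezoid, 1 panel, h=0.6000): -117.12366
T_{1}^{(0)} (trapezoid, 2 panels, h=0.3000): -114.91911
T_{2}^{(0)} (trapezoid, 4 panels, h=0.1500): -114.36752
T_{1}^{(1)} = -114.91911 + (-114.91911 − (-117.12366))/3 = -114.18426
T_{2}^{(1)} = -114.36752 + (-114.36752 − (-114.91911))/3 = -114.18366
T_{2}^{(2)} = -114.18366 + (-114.18366 − (-114.18426))/15 = -114.18362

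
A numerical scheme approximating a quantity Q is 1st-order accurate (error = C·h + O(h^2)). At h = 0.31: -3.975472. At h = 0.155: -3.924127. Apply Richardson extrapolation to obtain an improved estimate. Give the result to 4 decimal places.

Extrapolated value = (2·A(h/2) − A(h)) / (2 − 1)
= (2·(-3.924127) − (-3.975472)) / 1
= -3.872782 / 1 = -3.872782

-3.8728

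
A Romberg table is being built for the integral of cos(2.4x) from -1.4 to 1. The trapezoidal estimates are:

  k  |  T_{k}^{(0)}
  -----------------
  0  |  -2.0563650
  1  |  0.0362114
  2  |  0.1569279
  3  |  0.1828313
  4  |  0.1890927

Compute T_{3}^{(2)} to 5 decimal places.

0.19109

T_{2}^{(1)} = 0.1569279 + (0.1569279 − 0.0362114)/3 = 0.1971667
T_{3}^{(1)} = (4·0.1828313 − 0.1569279) / 3 = 0.1914658
T_{3}^{(2)} = 0.1914658 + (0.1914658 − 0.1971667)/15 = 0.1910857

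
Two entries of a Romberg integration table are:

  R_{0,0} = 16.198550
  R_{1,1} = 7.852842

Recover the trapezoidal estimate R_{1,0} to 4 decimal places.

From R_{1,1} = (4·R_{1,0} − R_{0,0})/3, solve for R_{1,0}:
4·R_{1,0} = 3·7.852842 + 16.198550 = 39.757076
R_{1,0} = 9.939269

9.9393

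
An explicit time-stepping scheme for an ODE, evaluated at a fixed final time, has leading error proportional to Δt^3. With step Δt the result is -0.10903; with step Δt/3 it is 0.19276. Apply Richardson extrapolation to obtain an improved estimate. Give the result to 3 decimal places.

0.204

Extrapolated value = (27·A(Δt/3) − A(Δt)) / (27 − 1)
= (27·0.19276 − (-0.10903)) / 26
= 5.31355 / 26 = 0.20437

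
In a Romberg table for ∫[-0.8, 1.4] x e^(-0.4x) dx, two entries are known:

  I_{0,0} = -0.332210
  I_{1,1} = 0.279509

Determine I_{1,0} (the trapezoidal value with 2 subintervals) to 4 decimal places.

0.1266

From I_{1,1} = (4·I_{1,0} − I_{0,0})/3, solve for I_{1,0}:
4·I_{1,0} = 3·0.279509 + (-0.332210) = 0.506317
I_{1,0} = 0.126579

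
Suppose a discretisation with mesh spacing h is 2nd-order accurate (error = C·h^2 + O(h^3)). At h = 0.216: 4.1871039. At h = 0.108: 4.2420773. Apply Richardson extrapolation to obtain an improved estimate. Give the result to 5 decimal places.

4.26040

The leading error scales as h^2; refining by a factor of 2 reduces it by 2^2 = 4.
Extrapolated value = (4·A(h/2) − A(h)) / (4 − 1)
= (4·4.2420773 − 4.1871039) / 3
= 12.7812053 / 3 = 4.2604018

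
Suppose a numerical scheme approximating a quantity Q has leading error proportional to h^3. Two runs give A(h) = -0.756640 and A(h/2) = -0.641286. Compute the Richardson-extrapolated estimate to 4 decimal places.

-0.6248

Extrapolated value = (8·A(h/2) − A(h)) / (8 − 1)
= (8·(-0.641286) − (-0.756640)) / 7
= -4.373648 / 7 = -0.624807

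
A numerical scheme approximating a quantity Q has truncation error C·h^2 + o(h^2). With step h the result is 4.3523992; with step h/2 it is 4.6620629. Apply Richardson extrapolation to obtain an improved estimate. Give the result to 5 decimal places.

4.76528

Extrapolated value = (4·A(h/2) − A(h)) / (4 − 1)
= (4·4.6620629 − 4.3523992) / 3
= 14.2958524 / 3 = 4.7652841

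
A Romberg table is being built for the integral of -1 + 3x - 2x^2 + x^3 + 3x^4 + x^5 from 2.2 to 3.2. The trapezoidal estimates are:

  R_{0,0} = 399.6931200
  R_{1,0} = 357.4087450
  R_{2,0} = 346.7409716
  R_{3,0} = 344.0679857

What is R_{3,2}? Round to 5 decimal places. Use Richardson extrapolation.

Richardson extrapolation on the trapezoidal column (denominator 4−1=3):
R_{2,1} = (4·346.7409716 − 357.4087450) / 3 = 343.1850471
R_{3,1} = 344.0679857 + (344.0679857 − 346.7409716)/3 = 343.1769904
R_{3,2} = 343.1769904 + (343.1769904 − 343.1850471)/15 = 343.1764533
(Column j=1 coincides with Simpson's rule on the same nodes.)

343.17645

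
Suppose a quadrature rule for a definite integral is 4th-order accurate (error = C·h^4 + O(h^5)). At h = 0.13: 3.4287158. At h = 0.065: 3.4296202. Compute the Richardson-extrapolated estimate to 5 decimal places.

The leading error scales as h^4; refining by a factor of 2 reduces it by 2^4 = 16.
Extrapolated value = (16·A(h/2) − A(h)) / (16 − 1)
= (16·3.4296202 − 3.4287158) / 15
= 51.4452074 / 15 = 3.4296805

3.42968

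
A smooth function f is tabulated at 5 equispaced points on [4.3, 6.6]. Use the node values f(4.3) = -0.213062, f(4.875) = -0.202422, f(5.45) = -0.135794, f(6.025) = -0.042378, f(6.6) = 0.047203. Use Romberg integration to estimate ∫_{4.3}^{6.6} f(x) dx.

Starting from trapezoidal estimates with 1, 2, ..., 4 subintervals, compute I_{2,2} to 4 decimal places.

-0.2715

I_{0,0} (trapezoid, 1 panel, h=2.3000): -0.190738
I_{1,0} (trapezoid, 2 panels, h=1.1500): -0.251532
I_{2,0} (trapezoid, 4 panels, h=0.5750): -0.266526
I_{1,1} = -0.251532 + (-0.251532 − (-0.190738))/3 = -0.271797
I_{2,1} = -0.266526 + (-0.266526 − (-0.251532))/3 = -0.271524
I_{2,2} = -0.271524 + (-0.271524 − (-0.271797))/15 = -0.271506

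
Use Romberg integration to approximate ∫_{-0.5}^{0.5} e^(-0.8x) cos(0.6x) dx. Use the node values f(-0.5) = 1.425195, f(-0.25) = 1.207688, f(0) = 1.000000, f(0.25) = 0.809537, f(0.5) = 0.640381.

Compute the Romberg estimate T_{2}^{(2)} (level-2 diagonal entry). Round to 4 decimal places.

T_{0}^{(0)} (trapezoid, 1 panel, h=1.0000): 1.032788
T_{1}^{(0)} (trapezoid, 2 panels, h=0.5000): 1.016394
T_{2}^{(0)} (trapezoid, 4 panels, h=0.2500): 1.012503
T_{1}^{(1)} = 1.016394 + (1.016394 − 1.032788)/3 = 1.010929
T_{2}^{(1)} = 1.012503 + (1.012503 − 1.016394)/3 = 1.011206
T_{2}^{(2)} = 1.011206 + (1.011206 − 1.010929)/15 = 1.011224

1.0112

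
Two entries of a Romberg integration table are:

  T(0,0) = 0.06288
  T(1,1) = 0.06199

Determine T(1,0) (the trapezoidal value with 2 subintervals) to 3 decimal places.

0.062

From T(1,1) = (4·T(1,0) − T(0,0))/3, solve for T(1,0):
4·T(1,0) = 3·0.06199 + 0.06288 = 0.24885
T(1,0) = 0.06221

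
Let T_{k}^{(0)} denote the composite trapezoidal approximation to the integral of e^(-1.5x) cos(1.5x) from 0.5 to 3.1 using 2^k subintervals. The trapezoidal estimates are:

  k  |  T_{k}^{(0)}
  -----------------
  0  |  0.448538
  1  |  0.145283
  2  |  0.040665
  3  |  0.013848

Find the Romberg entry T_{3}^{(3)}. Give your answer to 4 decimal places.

Richardson extrapolation on the trapezoidal column (denominator 4−1=3):
T_{1}^{(1)} = (4·0.145283 − 0.448538) / 3 = 0.044198
T_{2}^{(1)} = 0.040665 + (0.040665 − 0.145283)/3 = 0.005792
T_{3}^{(1)} = 0.013848 + (0.013848 − 0.040665)/3 = 0.004909
T_{2}^{(2)} = 0.005792 + (0.005792 − 0.044198)/15 = 0.003232
T_{3}^{(2)} = (16·0.004909 − 0.005792) / 15 = 0.004850
T_{3}^{(3)} = (64·0.004850 − 0.003232) / 63 = 0.004876

0.0049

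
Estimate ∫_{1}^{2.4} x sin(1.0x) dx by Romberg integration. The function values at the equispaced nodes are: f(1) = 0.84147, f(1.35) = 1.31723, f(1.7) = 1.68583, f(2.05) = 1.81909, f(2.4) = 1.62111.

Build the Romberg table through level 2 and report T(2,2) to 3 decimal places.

T(0,0) (trapezoid, 1 panel, h=1.4000): 1.72381
T(1,0) (trapezoid, 2 panels, h=0.7000): 2.04198
T(2,0) (trapezoid, 4 panels, h=0.3500): 2.11870
T(1,1) = 2.04198 + (2.04198 − 1.72381)/3 = 2.14804
T(2,1) = 2.11870 + (2.11870 − 2.04198)/3 = 2.14427
T(2,2) = 2.14427 + (2.14427 − 2.14804)/15 = 2.14402

2.144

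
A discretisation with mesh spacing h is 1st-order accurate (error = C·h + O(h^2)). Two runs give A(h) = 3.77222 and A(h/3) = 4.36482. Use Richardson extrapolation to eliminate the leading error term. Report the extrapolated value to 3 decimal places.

Extrapolated value = (3·A(h/3) − A(h)) / (3 − 1)
= (3·4.36482 − 3.77222) / 2
= 9.32224 / 2 = 4.66112

4.661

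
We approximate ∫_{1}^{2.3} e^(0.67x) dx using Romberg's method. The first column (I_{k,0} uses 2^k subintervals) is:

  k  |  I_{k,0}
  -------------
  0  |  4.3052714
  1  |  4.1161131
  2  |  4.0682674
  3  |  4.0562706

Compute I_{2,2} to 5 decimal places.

Richardson extrapolation on the trapezoidal column (denominator 4−1=3):
I_{1,1} = 4.1161131 + (4.1161131 − 4.3052714)/3 = 4.0530603
I_{2,1} = 4.0682674 + (4.0682674 − 4.1161131)/3 = 4.0523188
I_{2,2} = 4.0523188 + (4.0523188 − 4.0530603)/15 = 4.0522694
(Column j=1 coincides with Simpson's rule on the same nodes.)

4.05227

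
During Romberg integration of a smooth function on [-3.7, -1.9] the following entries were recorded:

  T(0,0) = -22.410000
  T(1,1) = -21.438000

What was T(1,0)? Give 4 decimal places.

From T(1,1) = (4·T(1,0) − T(0,0))/3, solve for T(1,0):
4·T(1,0) = 3·(-21.438000) + (-22.410000) = -86.724000
T(1,0) = -21.681000

-21.6810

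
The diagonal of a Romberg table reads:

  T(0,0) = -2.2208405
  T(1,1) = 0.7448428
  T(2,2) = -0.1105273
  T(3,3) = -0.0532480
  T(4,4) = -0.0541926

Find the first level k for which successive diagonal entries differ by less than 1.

|T(1,1) − T(0,0)| = 2.9656833 ≥ 1
|T(2,2) − T(1,1)| = 0.8553701 < 1

k = 2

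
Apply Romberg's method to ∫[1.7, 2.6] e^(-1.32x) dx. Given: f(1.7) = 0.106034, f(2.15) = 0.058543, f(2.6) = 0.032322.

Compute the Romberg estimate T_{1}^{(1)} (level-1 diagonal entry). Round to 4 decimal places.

0.0559

T_{0}^{(0)} (trapezoid, 1 panel, h=0.9000): 0.062260
T_{1}^{(0)} (trapezoid, 2 panels, h=0.4500): 0.057474
T_{1}^{(1)} = 0.057474 + (0.057474 − 0.062260)/3 = 0.055879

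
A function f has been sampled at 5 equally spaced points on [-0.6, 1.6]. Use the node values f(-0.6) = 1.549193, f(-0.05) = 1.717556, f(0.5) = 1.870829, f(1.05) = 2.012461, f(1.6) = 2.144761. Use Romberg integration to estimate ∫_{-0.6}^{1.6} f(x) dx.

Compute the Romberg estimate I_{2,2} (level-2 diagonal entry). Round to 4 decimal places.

I_{0,0} (trapezoid, 1 panel, h=2.2000): 4.063349
I_{1,0} (trapezoid, 2 panels, h=1.1000): 4.089587
I_{2,0} (trapezoid, 4 panels, h=0.5500): 4.096303
I_{1,1} = 4.089587 + (4.089587 − 4.063349)/3 = 4.098333
I_{2,1} = 4.096303 + (4.096303 − 4.089587)/3 = 4.098542
I_{2,2} = 4.098542 + (4.098542 − 4.098333)/15 = 4.098556

4.0986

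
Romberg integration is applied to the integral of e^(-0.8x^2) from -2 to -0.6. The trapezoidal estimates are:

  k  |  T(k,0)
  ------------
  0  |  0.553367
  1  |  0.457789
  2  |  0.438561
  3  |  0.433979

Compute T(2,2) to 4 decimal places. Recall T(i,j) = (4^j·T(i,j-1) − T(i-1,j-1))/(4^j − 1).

T(1,1) = 0.457789 + (0.457789 − 0.553367)/3 = 0.425930
T(2,1) = (4·0.438561 − 0.457789) / 3 = 0.432152
T(2,2) = 0.432152 + (0.432152 − 0.425930)/15 = 0.432567
(Column j=1 coincides with Simpson's rule on the same nodes.)

0.4326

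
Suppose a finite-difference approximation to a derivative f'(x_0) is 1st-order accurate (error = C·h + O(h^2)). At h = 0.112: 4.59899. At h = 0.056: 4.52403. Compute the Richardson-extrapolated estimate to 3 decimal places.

4.449

The leading error scales as h; refining by a factor of 2 reduces it by 2^1 = 2.
Extrapolated value = (2·A(h/2) − A(h)) / (2 − 1)
= (2·4.52403 − 4.59899) / 1
= 4.44907 / 1 = 4.44907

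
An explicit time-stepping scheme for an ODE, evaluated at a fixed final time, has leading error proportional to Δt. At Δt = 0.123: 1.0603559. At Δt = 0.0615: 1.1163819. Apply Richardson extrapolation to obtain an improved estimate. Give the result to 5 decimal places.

1.17241

Extrapolated value = (2·A(Δt/2) − A(Δt)) / (2 − 1)
= (2·1.1163819 − 1.0603559) / 1
= 1.1724079 / 1 = 1.1724079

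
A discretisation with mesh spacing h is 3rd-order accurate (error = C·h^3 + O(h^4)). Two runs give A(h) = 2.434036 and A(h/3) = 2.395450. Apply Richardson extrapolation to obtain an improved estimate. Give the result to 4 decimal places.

2.3940

The leading error scales as h^3; refining by a factor of 3 reduces it by 3^3 = 27.
Extrapolated value = (27·A(h/3) − A(h)) / (27 − 1)
= (27·2.395450 − 2.434036) / 26
= 62.243114 / 26 = 2.393966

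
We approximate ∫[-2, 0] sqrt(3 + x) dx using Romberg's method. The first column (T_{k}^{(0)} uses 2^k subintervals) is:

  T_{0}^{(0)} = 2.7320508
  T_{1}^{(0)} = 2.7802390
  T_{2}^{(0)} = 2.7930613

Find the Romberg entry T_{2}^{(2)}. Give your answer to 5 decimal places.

2.79740

Richardson extrapolation on the trapezoidal column (denominator 4−1=3):
T_{1}^{(1)} = 2.7802390 + (2.7802390 − 2.7320508)/3 = 2.7963017
T_{2}^{(1)} = 2.7930613 + (2.7930613 − 2.7802390)/3 = 2.7973354
T_{2}^{(2)} = (16·2.7973354 − 2.7963017) / 15 = 2.7974043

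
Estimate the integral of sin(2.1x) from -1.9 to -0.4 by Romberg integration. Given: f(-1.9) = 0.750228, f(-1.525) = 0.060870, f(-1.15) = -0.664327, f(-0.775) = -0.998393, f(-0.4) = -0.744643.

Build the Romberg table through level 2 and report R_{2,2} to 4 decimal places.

R_{0,0} (trapezoid, 1 panel, h=1.5000): 0.004189
R_{1,0} (trapezoid, 2 panels, h=0.7500): -0.496151
R_{2,0} (trapezoid, 4 panels, h=0.3750): -0.599647
R_{1,1} = -0.496151 + (-0.496151 − 0.004189)/3 = -0.662931
R_{2,1} = -0.599647 + (-0.599647 − (-0.496151))/3 = -0.634146
R_{2,2} = -0.634146 + (-0.634146 − (-0.662931))/15 = -0.632227

-0.6322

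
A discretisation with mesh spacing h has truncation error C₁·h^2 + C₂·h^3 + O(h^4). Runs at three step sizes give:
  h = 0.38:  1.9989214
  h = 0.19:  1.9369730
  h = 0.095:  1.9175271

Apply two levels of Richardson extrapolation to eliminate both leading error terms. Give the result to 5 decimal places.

First eliminate the h^2 term (factor 2^2 = 4):
  B₁ = (4·1.9369730 − 1.9989214)/3 = 1.9163235
  B₂ = (4·1.9175271 − 1.9369730)/3 = 1.9110451
Then eliminate the h^3 term (factor 2^3 = 8):
  (8·1.9110451 − 1.9163235)/7 = 1.9102910

1.91029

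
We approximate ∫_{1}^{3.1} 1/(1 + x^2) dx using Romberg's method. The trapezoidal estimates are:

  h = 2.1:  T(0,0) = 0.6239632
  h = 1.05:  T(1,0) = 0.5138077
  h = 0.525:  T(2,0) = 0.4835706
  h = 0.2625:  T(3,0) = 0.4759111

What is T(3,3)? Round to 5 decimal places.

Richardson extrapolation on the trapezoidal column (denominator 4−1=3):
T(1,1) = 0.5138077 + (0.5138077 − 0.6239632)/3 = 0.4770892
T(2,1) = (4·0.4835706 − 0.5138077) / 3 = 0.4734916
T(3,1) = (4·0.4759111 − 0.4835706) / 3 = 0.4733579
T(2,2) = 0.4734916 + (0.4734916 − 0.4770892)/15 = 0.4732518
T(3,2) = 0.4733579 + (0.4733579 − 0.4734916)/15 = 0.4733490
T(3,3) = 0.4733490 + (0.4733490 − 0.4732518)/63 = 0.4733505

0.47335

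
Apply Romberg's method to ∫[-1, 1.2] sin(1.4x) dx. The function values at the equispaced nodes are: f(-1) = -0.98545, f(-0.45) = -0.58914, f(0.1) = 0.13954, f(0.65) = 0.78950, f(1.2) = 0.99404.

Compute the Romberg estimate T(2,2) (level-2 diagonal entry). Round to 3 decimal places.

T(0,0) (trapezoid, 1 panel, h=2.2000): 0.00945
T(1,0) (trapezoid, 2 panels, h=1.1000): 0.15822
T(2,0) (trapezoid, 4 panels, h=0.5500): 0.18931
T(1,1) = 0.15822 + (0.15822 − 0.00945)/3 = 0.20781
T(2,1) = 0.18931 + (0.18931 − 0.15822)/3 = 0.19967
T(2,2) = 0.19967 + (0.19967 − 0.20781)/15 = 0.19913

0.199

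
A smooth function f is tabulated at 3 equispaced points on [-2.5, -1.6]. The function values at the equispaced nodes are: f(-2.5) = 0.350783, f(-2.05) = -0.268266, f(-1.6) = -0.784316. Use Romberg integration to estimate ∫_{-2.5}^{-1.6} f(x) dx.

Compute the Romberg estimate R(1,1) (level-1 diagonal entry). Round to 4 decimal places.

R(0,0) (trapezoid, 1 panel, h=0.9000): -0.195090
R(1,0) (trapezoid, 2 panels, h=0.4500): -0.218265
R(1,1) = -0.218265 + (-0.218265 − (-0.195090))/3 = -0.225990

-0.2260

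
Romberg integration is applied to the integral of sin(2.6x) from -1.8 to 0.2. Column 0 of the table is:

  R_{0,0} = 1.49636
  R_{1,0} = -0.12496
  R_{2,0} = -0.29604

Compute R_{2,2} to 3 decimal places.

-0.332

R_{1,1} = -0.12496 + (-0.12496 − 1.49636)/3 = -0.66540
R_{2,1} = -0.29604 + (-0.29604 − (-0.12496))/3 = -0.35307
R_{2,2} = (16·(-0.35307) − (-0.66540)) / 15 = -0.33225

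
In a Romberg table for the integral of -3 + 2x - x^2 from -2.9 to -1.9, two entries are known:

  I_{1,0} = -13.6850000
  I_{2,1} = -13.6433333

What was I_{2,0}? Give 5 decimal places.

From I_{2,1} = (4·I_{2,0} − I_{1,0})/3, solve for I_{2,0}:
4·I_{2,0} = 3·(-13.6433333) + (-13.6850000) = -54.6149999
I_{2,0} = -13.6537500

-13.65375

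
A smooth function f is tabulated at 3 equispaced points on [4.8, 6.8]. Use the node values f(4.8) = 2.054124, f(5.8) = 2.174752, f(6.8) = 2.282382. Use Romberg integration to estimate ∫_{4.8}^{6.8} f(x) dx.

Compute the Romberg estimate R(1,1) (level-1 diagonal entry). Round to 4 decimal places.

4.3452

R(0,0) (trapezoid, 1 panel, h=2.0000): 4.336506
R(1,0) (trapezoid, 2 panels, h=1.0000): 4.343005
R(1,1) = 4.343005 + (4.343005 − 4.336506)/3 = 4.345171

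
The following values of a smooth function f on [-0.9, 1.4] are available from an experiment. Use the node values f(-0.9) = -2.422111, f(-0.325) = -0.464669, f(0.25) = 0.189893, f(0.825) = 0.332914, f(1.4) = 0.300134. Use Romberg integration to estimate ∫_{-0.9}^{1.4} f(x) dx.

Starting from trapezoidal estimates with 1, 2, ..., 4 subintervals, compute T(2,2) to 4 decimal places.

T(0,0) (trapezoid, 1 panel, h=2.3000): -2.440274
T(1,0) (trapezoid, 2 panels, h=1.1500): -1.001760
T(2,0) (trapezoid, 4 panels, h=0.5750): -0.576639
T(1,1) = -1.001760 + (-1.001760 − (-2.440274))/3 = -0.522255
T(2,1) = -0.576639 + (-0.576639 − (-1.001760))/3 = -0.434932
T(2,2) = -0.434932 + (-0.434932 − (-0.522255))/15 = -0.429110

-0.4291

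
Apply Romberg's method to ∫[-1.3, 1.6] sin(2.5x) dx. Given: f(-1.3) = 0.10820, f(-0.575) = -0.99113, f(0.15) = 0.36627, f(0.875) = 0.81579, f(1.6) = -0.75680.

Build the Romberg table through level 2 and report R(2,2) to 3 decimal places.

-0.185

R(0,0) (trapezoid, 1 panel, h=2.9000): -0.94047
R(1,0) (trapezoid, 2 panels, h=1.4500): 0.06086
R(2,0) (trapezoid, 4 panels, h=0.7250): -0.09669
R(1,1) = 0.06086 + (0.06086 − (-0.94047))/3 = 0.39464
R(2,1) = -0.09669 + (-0.09669 − 0.06086)/3 = -0.14921
R(2,2) = -0.14921 + (-0.14921 − 0.39464)/15 = -0.18547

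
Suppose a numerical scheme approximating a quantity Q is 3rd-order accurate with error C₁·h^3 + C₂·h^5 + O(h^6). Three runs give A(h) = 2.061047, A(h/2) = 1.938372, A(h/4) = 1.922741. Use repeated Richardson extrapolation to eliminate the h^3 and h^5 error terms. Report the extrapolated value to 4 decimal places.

First eliminate the h^3 term (factor 2^3 = 8):
  B₁ = (8·1.938372 − 2.061047)/7 = 1.920847
  B₂ = (8·1.922741 − 1.938372)/7 = 1.920508
Then eliminate the h^5 term (factor 2^5 = 32):
  (32·1.920508 − 1.920847)/31 = 1.920497

1.9205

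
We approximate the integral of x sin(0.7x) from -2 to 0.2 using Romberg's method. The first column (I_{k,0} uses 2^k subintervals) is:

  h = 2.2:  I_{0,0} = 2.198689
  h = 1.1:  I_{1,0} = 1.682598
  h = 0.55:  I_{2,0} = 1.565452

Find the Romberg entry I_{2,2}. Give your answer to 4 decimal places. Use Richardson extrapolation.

1.5275

I_{1,1} = (4·1.682598 − 2.198689) / 3 = 1.510568
I_{2,1} = (4·1.565452 − 1.682598) / 3 = 1.526403
I_{2,2} = (16·1.526403 − 1.510568) / 15 = 1.527459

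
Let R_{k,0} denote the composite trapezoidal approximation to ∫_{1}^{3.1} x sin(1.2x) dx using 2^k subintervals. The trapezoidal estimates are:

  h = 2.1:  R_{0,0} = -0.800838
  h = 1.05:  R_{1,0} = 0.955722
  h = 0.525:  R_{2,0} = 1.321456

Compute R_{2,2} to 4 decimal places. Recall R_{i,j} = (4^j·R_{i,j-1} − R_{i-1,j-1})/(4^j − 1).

Richardson extrapolation on the trapezoidal column (denominator 4−1=3):
R_{1,1} = (4·0.955722 − (-0.800838)) / 3 = 1.541242
R_{2,1} = (4·1.321456 − 0.955722) / 3 = 1.443367
R_{2,2} = 1.443367 + (1.443367 − 1.541242)/15 = 1.436842
(Column j=1 coincides with Simpson's rule on the same nodes.)

1.4368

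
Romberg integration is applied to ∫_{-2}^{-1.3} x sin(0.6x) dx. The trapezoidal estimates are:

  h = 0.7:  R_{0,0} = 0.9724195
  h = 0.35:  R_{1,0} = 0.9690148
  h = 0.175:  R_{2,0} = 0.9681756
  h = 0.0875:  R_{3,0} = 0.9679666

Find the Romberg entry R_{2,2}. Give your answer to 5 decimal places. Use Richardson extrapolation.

R_{1,1} = 0.9690148 + (0.9690148 − 0.9724195)/3 = 0.9678799
R_{2,1} = (4·0.9681756 − 0.9690148) / 3 = 0.9678959
R_{2,2} = (16·0.9678959 − 0.9678799) / 15 = 0.9678970

0.96790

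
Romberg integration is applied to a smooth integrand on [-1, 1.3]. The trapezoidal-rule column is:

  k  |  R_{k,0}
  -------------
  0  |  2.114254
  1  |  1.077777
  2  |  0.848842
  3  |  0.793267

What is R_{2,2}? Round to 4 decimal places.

Richardson extrapolation on the trapezoidal column (denominator 4−1=3):
R_{1,1} = 1.077777 + (1.077777 − 2.114254)/3 = 0.732285
R_{2,1} = 0.848842 + (0.848842 − 1.077777)/3 = 0.772530
R_{2,2} = (16·0.772530 − 0.732285) / 15 = 0.775213
(Column j=1 coincides with Simpson's rule on the same nodes.)

0.7752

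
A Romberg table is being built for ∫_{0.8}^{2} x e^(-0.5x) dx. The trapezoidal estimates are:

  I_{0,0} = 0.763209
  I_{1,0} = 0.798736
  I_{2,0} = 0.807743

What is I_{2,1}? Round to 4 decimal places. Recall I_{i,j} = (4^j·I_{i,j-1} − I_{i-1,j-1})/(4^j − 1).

0.8107

I_{2,1} = (4·0.807743 − 0.798736) / 3 = 0.810745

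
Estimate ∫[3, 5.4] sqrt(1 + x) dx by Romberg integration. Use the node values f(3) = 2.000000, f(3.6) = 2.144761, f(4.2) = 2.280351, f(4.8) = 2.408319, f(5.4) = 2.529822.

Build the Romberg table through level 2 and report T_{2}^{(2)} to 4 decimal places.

5.4606

T_{0}^{(0)} (trapezoid, 1 panel, h=2.4000): 5.435786
T_{1}^{(0)} (trapezoid, 2 panels, h=1.2000): 5.454314
T_{2}^{(0)} (trapezoid, 4 panels, h=0.6000): 5.459005
T_{1}^{(1)} = 5.454314 + (5.454314 − 5.435786)/3 = 5.460490
T_{2}^{(1)} = 5.459005 + (5.459005 − 5.454314)/3 = 5.460569
T_{2}^{(2)} = 5.460569 + (5.460569 − 5.460490)/15 = 5.460574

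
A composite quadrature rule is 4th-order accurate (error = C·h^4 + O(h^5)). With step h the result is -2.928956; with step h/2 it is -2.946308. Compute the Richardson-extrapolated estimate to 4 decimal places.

-2.9475

The leading error scales as h^4; refining by a factor of 2 reduces it by 2^4 = 16.
Extrapolated value = (16·A(h/2) − A(h)) / (16 − 1)
= (16·(-2.946308) − (-2.928956)) / 15
= -44.211972 / 15 = -2.947465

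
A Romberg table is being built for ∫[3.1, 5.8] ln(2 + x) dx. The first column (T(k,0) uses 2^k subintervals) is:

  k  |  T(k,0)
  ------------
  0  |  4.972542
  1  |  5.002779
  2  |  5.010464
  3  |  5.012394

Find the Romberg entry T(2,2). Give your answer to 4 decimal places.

Richardson extrapolation on the trapezoidal column (denominator 4−1=3):
T(1,1) = 5.002779 + (5.002779 − 4.972542)/3 = 5.012858
T(2,1) = 5.010464 + (5.010464 − 5.002779)/3 = 5.013026
T(2,2) = 5.013026 + (5.013026 − 5.012858)/15 = 5.013037
(Column j=1 coincides with Simpson's rule on the same nodes.)

5.0130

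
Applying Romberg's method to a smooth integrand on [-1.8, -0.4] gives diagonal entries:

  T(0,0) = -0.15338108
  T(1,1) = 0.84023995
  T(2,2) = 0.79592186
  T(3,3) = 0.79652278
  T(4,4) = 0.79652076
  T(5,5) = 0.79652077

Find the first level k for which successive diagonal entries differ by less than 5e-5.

|T(1,1) − T(0,0)| = 0.99362103 ≥ 5e-5
|T(2,2) − T(1,1)| = 0.04431809 ≥ 5e-5
|T(3,3) − T(2,2)| = 0.00060092 ≥ 5e-5
|T(4,4) − T(3,3)| = 0.00000202 < 5e-5

k = 4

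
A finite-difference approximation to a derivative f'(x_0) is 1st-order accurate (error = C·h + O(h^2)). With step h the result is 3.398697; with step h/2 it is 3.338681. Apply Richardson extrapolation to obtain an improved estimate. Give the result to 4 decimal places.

The leading error scales as h; refining by a factor of 2 reduces it by 2^1 = 2.
Extrapolated value = (2·A(h/2) − A(h)) / (2 − 1)
= (2·3.338681 − 3.398697) / 1
= 3.278665 / 1 = 3.278665

3.2787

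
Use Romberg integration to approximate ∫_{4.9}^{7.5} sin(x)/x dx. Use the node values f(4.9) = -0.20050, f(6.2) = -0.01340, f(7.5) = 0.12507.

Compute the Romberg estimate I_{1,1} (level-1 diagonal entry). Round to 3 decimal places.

-0.056

I_{0,0} (trapezoid, 1 panel, h=2.6000): -0.09806
I_{1,0} (trapezoid, 2 panels, h=1.3000): -0.06645
I_{1,1} = -0.06645 + (-0.06645 − (-0.09806))/3 = -0.05591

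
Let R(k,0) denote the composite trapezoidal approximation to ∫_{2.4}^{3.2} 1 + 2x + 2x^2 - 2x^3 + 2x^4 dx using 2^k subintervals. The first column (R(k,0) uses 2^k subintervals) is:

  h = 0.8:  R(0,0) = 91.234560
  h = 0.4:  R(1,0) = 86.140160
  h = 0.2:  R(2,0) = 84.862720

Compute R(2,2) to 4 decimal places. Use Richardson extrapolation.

84.4366

R(1,1) = (4·86.140160 − 91.234560) / 3 = 84.442027
R(2,1) = 84.862720 + (84.862720 − 86.140160)/3 = 84.436907
R(2,2) = (16·84.436907 − 84.442027) / 15 = 84.436566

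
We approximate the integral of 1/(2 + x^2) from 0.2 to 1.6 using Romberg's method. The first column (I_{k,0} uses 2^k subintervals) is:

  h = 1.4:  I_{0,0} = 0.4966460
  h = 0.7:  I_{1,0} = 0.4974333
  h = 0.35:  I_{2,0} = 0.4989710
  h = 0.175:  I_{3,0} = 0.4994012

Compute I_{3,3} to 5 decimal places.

I_{1,1} = 0.4974333 + (0.4974333 − 0.4966460)/3 = 0.4976957
I_{2,1} = 0.4989710 + (0.4989710 − 0.4974333)/3 = 0.4994836
I_{3,1} = 0.4994012 + (0.4994012 − 0.4989710)/3 = 0.4995446
I_{2,2} = 0.4994836 + (0.4994836 − 0.4976957)/15 = 0.4996028
I_{3,2} = (16·0.4995446 − 0.4994836) / 15 = 0.4995487
I_{3,3} = (64·0.4995487 − 0.4996028) / 63 = 0.4995478

0.49955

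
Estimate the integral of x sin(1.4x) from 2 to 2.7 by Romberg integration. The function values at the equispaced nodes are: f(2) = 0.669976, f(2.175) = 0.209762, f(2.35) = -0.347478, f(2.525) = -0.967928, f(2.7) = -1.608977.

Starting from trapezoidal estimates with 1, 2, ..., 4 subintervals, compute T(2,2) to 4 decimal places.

-0.2723

T(0,0) (trapezoid, 1 panel, h=0.7000): -0.328650
T(1,0) (trapezoid, 2 panels, h=0.3500): -0.285942
T(2,0) (trapezoid, 4 panels, h=0.1750): -0.275650
T(1,1) = -0.285942 + (-0.285942 − (-0.328650))/3 = -0.271706
T(2,1) = -0.275650 + (-0.275650 − (-0.285942))/3 = -0.272219
T(2,2) = -0.272219 + (-0.272219 − (-0.271706))/15 = -0.272253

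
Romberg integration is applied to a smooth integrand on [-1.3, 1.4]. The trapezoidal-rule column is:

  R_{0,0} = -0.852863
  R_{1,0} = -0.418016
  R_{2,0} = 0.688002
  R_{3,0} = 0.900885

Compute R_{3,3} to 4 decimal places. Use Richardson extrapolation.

R_{1,1} = (4·(-0.418016) − (-0.852863)) / 3 = -0.273067
R_{2,1} = (4·0.688002 − (-0.418016)) / 3 = 1.056675
R_{3,1} = (4·0.900885 − 0.688002) / 3 = 0.971846
R_{2,2} = 1.056675 + (1.056675 − (-0.273067))/15 = 1.145324
R_{3,2} = 0.971846 + (0.971846 − 1.056675)/15 = 0.966191
R_{3,3} = (64·0.966191 − 1.145324) / 63 = 0.963348

0.9633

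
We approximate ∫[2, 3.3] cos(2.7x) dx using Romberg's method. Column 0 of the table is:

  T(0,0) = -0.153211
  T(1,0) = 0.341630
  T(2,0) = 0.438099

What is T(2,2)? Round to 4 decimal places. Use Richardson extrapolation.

T(1,1) = 0.341630 + (0.341630 − (-0.153211))/3 = 0.506577
T(2,1) = 0.438099 + (0.438099 − 0.341630)/3 = 0.470255
T(2,2) = (16·0.470255 − 0.506577) / 15 = 0.467834

0.4678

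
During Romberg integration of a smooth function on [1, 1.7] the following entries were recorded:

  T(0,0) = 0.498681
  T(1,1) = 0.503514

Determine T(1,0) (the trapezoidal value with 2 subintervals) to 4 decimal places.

From T(1,1) = (4·T(1,0) − T(0,0))/3, solve for T(1,0):
4·T(1,0) = 3·0.503514 + 0.498681 = 2.009223
T(1,0) = 0.502306

0.5023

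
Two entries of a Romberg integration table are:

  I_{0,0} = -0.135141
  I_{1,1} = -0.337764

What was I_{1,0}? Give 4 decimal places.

-0.2871

From I_{1,1} = (4·I_{1,0} − I_{0,0})/3, solve for I_{1,0}:
4·I_{1,0} = 3·(-0.337764) + (-0.135141) = -1.148433
I_{1,0} = -0.287108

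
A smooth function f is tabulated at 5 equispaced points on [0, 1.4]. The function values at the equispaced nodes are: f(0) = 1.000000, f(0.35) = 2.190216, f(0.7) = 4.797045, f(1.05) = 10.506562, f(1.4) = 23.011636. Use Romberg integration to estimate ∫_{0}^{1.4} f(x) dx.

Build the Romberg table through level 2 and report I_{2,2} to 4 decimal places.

9.8302

I_{0,0} (trapezoid, 1 panel, h=1.4000): 16.808145
I_{1,0} (trapezoid, 2 panels, h=0.7000): 11.762004
I_{2,0} (trapezoid, 4 panels, h=0.3500): 10.324874
I_{1,1} = 11.762004 + (11.762004 − 16.808145)/3 = 10.079957
I_{2,1} = 10.324874 + (10.324874 − 11.762004)/3 = 9.845831
I_{2,2} = 9.845831 + (9.845831 − 10.079957)/15 = 9.830223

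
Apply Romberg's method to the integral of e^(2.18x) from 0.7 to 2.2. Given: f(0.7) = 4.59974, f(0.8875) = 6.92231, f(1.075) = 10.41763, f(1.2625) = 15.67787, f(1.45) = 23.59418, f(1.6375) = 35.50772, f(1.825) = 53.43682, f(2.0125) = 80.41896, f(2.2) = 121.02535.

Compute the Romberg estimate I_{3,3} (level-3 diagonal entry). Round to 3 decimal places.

I_{0,0} (trapezoid, 1 panel, h=1.5000): 94.21882
I_{1,0} (trapezoid, 2 panels, h=0.7500): 64.80504
I_{2,0} (trapezoid, 4 panels, h=0.3750): 56.34794
I_{3,0} (trapezoid, 8 panels, h=0.1875): 54.14776
I_{1,1} = 64.80504 + (64.80504 − 94.21882)/3 = 55.00045
I_{2,1} = 56.34794 + (56.34794 − 64.80504)/3 = 53.52891
I_{3,1} = 54.14776 + (54.14776 − 56.34794)/3 = 53.41437
I_{2,2} = 53.52891 + (53.52891 − 55.00045)/15 = 53.43081
I_{3,2} = 53.41437 + (53.41437 − 53.52891)/15 = 53.40673
I_{3,3} = 53.40673 + (53.40673 − 53.43081)/63 = 53.40635

53.406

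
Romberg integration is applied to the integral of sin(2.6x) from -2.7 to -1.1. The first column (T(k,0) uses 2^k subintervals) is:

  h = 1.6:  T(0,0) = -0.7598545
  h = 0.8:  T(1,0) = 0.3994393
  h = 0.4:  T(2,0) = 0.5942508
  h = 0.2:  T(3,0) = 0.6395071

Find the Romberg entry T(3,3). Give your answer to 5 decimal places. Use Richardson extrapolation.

0.65434

T(1,1) = (4·0.3994393 − (-0.7598545)) / 3 = 0.7858706
T(2,1) = 0.5942508 + (0.5942508 − 0.3994393)/3 = 0.6591880
T(3,1) = 0.6395071 + (0.6395071 − 0.5942508)/3 = 0.6545925
T(2,2) = 0.6591880 + (0.6591880 − 0.7858706)/15 = 0.6507425
T(3,2) = 0.6545925 + (0.6545925 − 0.6591880)/15 = 0.6542861
T(3,3) = 0.6542861 + (0.6542861 − 0.6507425)/63 = 0.6543423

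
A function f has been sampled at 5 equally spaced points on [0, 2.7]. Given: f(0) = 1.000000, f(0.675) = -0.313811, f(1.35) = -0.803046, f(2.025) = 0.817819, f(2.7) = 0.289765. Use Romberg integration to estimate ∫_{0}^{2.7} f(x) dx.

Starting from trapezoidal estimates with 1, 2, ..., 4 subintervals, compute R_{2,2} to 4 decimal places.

0.4656

R_{0,0} (trapezoid, 1 panel, h=2.7000): 1.741183
R_{1,0} (trapezoid, 2 panels, h=1.3500): -0.213521
R_{2,0} (trapezoid, 4 panels, h=0.6750): 0.233445
R_{1,1} = -0.213521 + (-0.213521 − 1.741183)/3 = -0.865089
R_{2,1} = 0.233445 + (0.233445 − (-0.213521))/3 = 0.382434
R_{2,2} = 0.382434 + (0.382434 − (-0.865089))/15 = 0.465602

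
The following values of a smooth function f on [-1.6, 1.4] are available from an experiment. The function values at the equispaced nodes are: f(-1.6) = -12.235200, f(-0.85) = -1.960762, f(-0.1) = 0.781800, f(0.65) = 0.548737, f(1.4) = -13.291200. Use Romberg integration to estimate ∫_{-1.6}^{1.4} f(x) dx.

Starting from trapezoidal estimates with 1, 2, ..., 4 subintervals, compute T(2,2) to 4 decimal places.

T(0,0) (trapezoid, 1 panel, h=3.0000): -38.289600
T(1,0) (trapezoid, 2 panels, h=1.5000): -17.972100
T(2,0) (trapezoid, 4 panels, h=0.7500): -10.045069
T(1,1) = -17.972100 + (-17.972100 − (-38.289600))/3 = -11.199600
T(2,1) = -10.045069 + (-10.045069 − (-17.972100))/3 = -7.402725
T(2,2) = -7.402725 + (-7.402725 − (-11.199600))/15 = -7.149600

-7.1496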